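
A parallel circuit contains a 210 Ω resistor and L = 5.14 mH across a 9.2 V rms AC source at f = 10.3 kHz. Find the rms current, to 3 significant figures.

51.8 mA

ω = 2πf = 64720 rad/s
X_L = ωL = 333 Ω
Parallel: admittances add. Y = 1/R + 1/(jωL)
Y = (0.00476 − j0.00301) S
|Y| = 0.00563 S → |Z| = 1/|Y| = 178 Ω, ∠Z = −∠Y = 32.3°
I = V/|Z| = 9.2/178 = 51.8 mA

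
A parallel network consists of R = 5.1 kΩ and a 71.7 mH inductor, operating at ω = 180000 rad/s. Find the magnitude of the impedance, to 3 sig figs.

X_L = ωL = 12900 Ω
Parallel: admittances add. Y = 1/R + 1/(jωL)
Y = (0.000196 − j7.75e-05) S
|Y| = 0.000211 S → |Z| = 1/|Y| = 4740 Ω, ∠Z = −∠Y = 21.6°

4740 Ω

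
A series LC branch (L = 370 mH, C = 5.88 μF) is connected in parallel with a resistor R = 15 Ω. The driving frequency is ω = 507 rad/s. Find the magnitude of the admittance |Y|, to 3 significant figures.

X_L = ωL = 188 Ω
X_C = 1/(ωC) = 335 Ω
Branch 1: Z₁ = R = 15.0 Ω
Branch 2 (series LC): Z₂ = j(X_L − X_C) = −j148 Ω
Parallel: Z = Z₁Z₂/(Z₁+Z₂), |Z| = 14.9 Ω, ∠Z = -5.79°
|Y| = 1/|Z| = 67.0 mS

67.0 mS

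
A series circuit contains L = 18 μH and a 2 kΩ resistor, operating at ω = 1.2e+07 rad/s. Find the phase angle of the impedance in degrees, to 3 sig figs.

6.16°

X_L = ωL = 216 Ω
Z = 2000 + j216 Ω
|Z| = √(2000² + 216²) = 2010 Ω
∠Z = arctan(216/2000) = 6.16°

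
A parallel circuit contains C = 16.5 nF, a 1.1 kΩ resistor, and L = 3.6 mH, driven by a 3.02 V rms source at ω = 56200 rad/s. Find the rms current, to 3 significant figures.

X_L = ωL = 202 Ω
X_C = 1/(ωC) = 1080 Ω
Parallel: admittances add. Y = 1/R + 1/(jωL) + jωC
Y = (0.000909 − j0.00402) S
|Y| = 0.00412 S → |Z| = 1/|Y| = 243 Ω, ∠Z = −∠Y = 77.2°
I = V/|Z| = 3.02/243 = 12.4 mA

12.4 mA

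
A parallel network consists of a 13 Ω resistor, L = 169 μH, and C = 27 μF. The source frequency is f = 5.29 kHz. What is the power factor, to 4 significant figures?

ω = 2πf = 33240 rad/s
X_L = ωL = 5.617 Ω
X_C = 1/(ωC) = 1.114 Ω
Parallel: admittances add. Y = 1/R + 1/(jωL) + jωC
Y = (0.07692 + j0.7194) S
|Y| = 0.7235 S → |Z| = 1/|Y| = 1.382 Ω, ∠Z = −∠Y = -83.90°
cos φ = cos(-83.90°) = 0.1063

0.1063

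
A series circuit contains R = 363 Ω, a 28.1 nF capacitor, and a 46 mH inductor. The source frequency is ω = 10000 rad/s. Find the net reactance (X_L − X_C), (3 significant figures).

-3100 Ω

X_L = ωL = 460 Ω
X_C = 1/(ωC) = 3560 Ω
X = 460 − 3560 = -3100 Ω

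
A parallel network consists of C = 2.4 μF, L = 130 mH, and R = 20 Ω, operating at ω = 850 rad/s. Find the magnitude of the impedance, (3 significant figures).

X_L = ωL = 110 Ω
X_C = 1/(ωC) = 490 Ω
Parallel: admittances add. Y = 1/R + 1/(jωL) + jωC
Y = (0.0500 − j0.00701) S
|Y| = 0.0505 S → |Z| = 1/|Y| = 19.8 Ω, ∠Z = −∠Y = 7.98°

19.8 Ω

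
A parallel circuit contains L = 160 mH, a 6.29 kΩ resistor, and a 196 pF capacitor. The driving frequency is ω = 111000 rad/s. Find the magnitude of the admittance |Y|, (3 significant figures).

163 μS

X_L = ωL = 17800 Ω
X_C = 1/(ωC) = 46000 Ω
Parallel: admittances add. Y = 1/R + 1/(jωL) + jωC
Y = (0.000159 − j3.46e-05) S
|Y| = 0.000163 S → |Z| = 1/|Y| = 6150 Ω, ∠Z = −∠Y = 12.3°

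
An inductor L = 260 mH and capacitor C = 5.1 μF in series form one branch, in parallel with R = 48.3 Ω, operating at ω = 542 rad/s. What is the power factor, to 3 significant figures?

0.977

X_L = ωL = 141 Ω
X_C = 1/(ωC) = 362 Ω
Branch 1: Z₁ = R = 48.3 Ω
Branch 2 (series LC): Z₂ = j(X_L − X_C) = −j221 Ω
Parallel: Z = Z₁Z₂/(Z₁+Z₂), |Z| = 47.2 Ω, ∠Z = -12.3°
cos φ = cos(-12.3°) = 0.977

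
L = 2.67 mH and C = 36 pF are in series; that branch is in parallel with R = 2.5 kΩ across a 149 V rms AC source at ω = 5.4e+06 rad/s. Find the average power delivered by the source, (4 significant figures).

8.880 W

X_L = ωL = 14420 Ω
X_C = 1/(ωC) = 5144 Ω
Branch 1: Z₁ = R = 2500 Ω
Branch 2 (series LC): Z₂ = j(X_L − X_C) = j9274 Ω
Parallel: Z = Z₁Z₂/(Z₁+Z₂), |Z| = 2414 Ω, ∠Z = 15.09°
I = V/|Z| = 61.73 mA
P = VI cos φ = 149 × 0.06173 × cos(15.09°) = 8.880 W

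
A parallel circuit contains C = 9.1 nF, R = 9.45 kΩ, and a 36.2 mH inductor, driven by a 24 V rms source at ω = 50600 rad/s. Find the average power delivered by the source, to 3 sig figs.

X_L = ωL = 1830 Ω
X_C = 1/(ωC) = 2170 Ω
Parallel: admittances add. Y = 1/R + 1/(jωL) + jωC
Y = (0.000106 − j8.55e-05) S
|Y| = 0.000136 S → |Z| = 1/|Y| = 7350 Ω, ∠Z = −∠Y = 38.9°
I = V/|Z| = 3.26 mA
P = VI cos φ = 24 × 0.00326 × cos(38.9°) = 61.0 mW

61.0 mW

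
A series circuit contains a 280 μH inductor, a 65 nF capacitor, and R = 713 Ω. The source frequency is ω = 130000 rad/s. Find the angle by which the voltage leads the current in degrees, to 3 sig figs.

X_L = ωL = 36.4 Ω
X_C = 1/(ωC) = 118 Ω
Net reactance X = X_L − X_C = -81.9 Ω
Z = 713 − j81.9 Ω
|Z| = √(713² + 81.9²) = 718 Ω
∠Z = arctan(-81.9/713) = -6.56°

-6.56°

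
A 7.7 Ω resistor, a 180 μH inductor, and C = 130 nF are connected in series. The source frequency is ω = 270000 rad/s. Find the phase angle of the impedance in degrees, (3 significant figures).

X_L = ωL = 48.6 Ω
X_C = 1/(ωC) = 28.5 Ω
Net reactance X = X_L − X_C = 20.1 Ω
Z = 7.70 + j20.1 Ω
|Z| = √(7.70² + 20.1²) = 21.5 Ω
∠Z = arctan(20.1/7.70) = 69.0°

69.0°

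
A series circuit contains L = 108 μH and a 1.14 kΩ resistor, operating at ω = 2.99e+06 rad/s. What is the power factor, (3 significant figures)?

X_L = ωL = 323 Ω
Z = 1140 + j323 Ω
|Z| = √(1140² + 323²) = 1180 Ω
∠Z = arctan(323/1140) = 15.8°
cos φ = cos(15.8°) = 0.962

0.962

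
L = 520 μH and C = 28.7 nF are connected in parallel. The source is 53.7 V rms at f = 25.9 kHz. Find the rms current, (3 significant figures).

ω = 2πf = 162700 rad/s
X_L = ωL = 84.6 Ω
X_C = 1/(ωC) = 214 Ω
Parallel: admittances add. Y = 1/(jωL) + jωC
Y = (0 − j0.00715) S
|Y| = 0.00715 S → |Z| = 1/|Y| = 140 Ω, ∠Z = −∠Y = 90.0°
I = V/|Z| = 53.7/140 = 384 mA

384 mA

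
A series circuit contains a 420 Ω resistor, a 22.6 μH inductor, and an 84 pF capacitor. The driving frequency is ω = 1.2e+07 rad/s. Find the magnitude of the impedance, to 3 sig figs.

834 Ω

X_L = ωL = 271 Ω
X_C = 1/(ωC) = 992 Ω
Net reactance X = X_L − X_C = -721 Ω
Z = 420 − j721 Ω
|Z| = √(420² + 721²) = 834 Ω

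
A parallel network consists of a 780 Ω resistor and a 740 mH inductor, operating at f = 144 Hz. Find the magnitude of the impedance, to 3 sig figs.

ω = 2πf = 904.8 rad/s
X_L = ωL = 670 Ω
Parallel: admittances add. Y = 1/R + 1/(jωL)
Y = (0.00128 − j0.00149) S
|Y| = 0.00197 S → |Z| = 1/|Y| = 508 Ω, ∠Z = −∠Y = 49.4°

508 Ω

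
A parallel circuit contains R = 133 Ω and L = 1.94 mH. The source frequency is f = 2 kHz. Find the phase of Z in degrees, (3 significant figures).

ω = 2πf = 12570 rad/s
X_L = ωL = 24.4 Ω
Parallel: admittances add. Y = 1/R + 1/(jωL)
Y = (0.00752 − j0.0410) S
|Y| = 0.0417 S → |Z| = 1/|Y| = 24.0 Ω, ∠Z = −∠Y = 79.6°

79.6°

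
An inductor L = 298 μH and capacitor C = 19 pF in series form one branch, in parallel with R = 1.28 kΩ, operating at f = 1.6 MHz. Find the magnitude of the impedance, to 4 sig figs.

1111 Ω

ω = 2πf = 1.005e+07 rad/s
X_L = ωL = 2996 Ω
X_C = 1/(ωC) = 5235 Ω
Branch 1: Z₁ = R = 1280 Ω
Branch 2 (series LC): Z₂ = j(X_L − X_C) = −j2240 Ω
Parallel: Z = Z₁Z₂/(Z₁+Z₂), |Z| = 1111 Ω, ∠Z = -29.75°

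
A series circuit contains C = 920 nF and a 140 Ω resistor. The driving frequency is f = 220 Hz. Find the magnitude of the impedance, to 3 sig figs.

ω = 2πf = 1382 rad/s
X_C = 1/(ωC) = 786 Ω
Z = 140 − j786 Ω
|Z| = √(140² + 786²) = 799 Ω

799 Ω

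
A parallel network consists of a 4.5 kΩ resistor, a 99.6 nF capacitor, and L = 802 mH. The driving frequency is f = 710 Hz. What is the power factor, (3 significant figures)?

0.803

ω = 2πf = 4461 rad/s
X_L = ωL = 3580 Ω
X_C = 1/(ωC) = 2250 Ω
Parallel: admittances add. Y = 1/R + 1/(jωL) + jωC
Y = (0.000222 + j0.000165) S
|Y| = 0.000277 S → |Z| = 1/|Y| = 3610 Ω, ∠Z = −∠Y = -36.6°
cos φ = cos(-36.6°) = 0.803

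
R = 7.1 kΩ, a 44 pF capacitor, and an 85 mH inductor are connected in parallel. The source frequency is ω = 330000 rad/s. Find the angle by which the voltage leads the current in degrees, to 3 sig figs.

X_L = ωL = 28100 Ω
X_C = 1/(ωC) = 68900 Ω
Parallel: admittances add. Y = 1/R + 1/(jωL) + jωC
Y = (0.000141 − j2.11e-05) S
|Y| = 0.000142 S → |Z| = 1/|Y| = 7020 Ω, ∠Z = −∠Y = 8.53°

8.53°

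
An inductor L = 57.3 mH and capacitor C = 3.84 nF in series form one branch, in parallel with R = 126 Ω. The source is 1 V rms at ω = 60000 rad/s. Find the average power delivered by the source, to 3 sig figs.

X_L = ωL = 3440 Ω
X_C = 1/(ωC) = 4340 Ω
Branch 1: Z₁ = R = 126 Ω
Branch 2 (series LC): Z₂ = j(X_L − X_C) = −j902 Ω
Parallel: Z = Z₁Z₂/(Z₁+Z₂), |Z| = 125 Ω, ∠Z = -7.95°
I = V/|Z| = 8.01 mA
P = VI cos φ = 1 × 0.00801 × cos(-7.95°) = 7.94 mW

7.94 mW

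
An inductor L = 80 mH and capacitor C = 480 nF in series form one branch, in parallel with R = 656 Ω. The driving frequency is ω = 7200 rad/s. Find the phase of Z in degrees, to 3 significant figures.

X_L = ωL = 576 Ω
X_C = 1/(ωC) = 289 Ω
Branch 1: Z₁ = R = 656 Ω
Branch 2 (series LC): Z₂ = j(X_L − X_C) = j287 Ω
Parallel: Z = Z₁Z₂/(Z₁+Z₂), |Z| = 263 Ω, ∠Z = 66.4°

66.4°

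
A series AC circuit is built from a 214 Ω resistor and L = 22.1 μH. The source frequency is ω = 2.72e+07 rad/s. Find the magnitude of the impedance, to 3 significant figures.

638 Ω

X_L = ωL = 601 Ω
Z = 214 + j601 Ω
|Z| = √(214² + 601²) = 638 Ω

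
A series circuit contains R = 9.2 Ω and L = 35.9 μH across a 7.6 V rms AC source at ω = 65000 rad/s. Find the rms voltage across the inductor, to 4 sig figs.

1.869 V

X_L = ωL = 2.333 Ω
Z = 9.200 + j2.333 Ω
|Z| = √(9.200² + 2.333²) = 9.491 Ω
I = V/|Z| = 800.7 mA
V_L = I·|Z_L| = 0.8007 × 2.333 = 1.869 V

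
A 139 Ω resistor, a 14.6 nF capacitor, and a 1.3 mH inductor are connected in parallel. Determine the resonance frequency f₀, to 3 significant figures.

ω₀ = 1/√(LC) = 1/√(0.0013 × 1.46e-08) = 229500 rad/s
f₀ = ω₀/(2π) = 36.5 kHz

36.5 kHz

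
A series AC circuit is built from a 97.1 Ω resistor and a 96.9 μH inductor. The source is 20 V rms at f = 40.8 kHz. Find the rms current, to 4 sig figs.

ω = 2πf = 256400 rad/s
X_L = ωL = 24.84 Ω
Z = 97.10 + j24.84 Ω
|Z| = √(97.10² + 24.84²) = 100.2 Ω
I = V/|Z| = 20/100.2 = 199.5 mA

199.5 mA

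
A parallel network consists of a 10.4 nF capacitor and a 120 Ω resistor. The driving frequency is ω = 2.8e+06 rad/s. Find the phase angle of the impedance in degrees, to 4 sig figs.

-74.03°

X_C = 1/(ωC) = 34.34 Ω
Parallel: admittances add. Y = 1/R + jωC
Y = (0.008333 + j0.02912) S
|Y| = 0.03029 S → |Z| = 1/|Y| = 33.02 Ω, ∠Z = −∠Y = -74.03°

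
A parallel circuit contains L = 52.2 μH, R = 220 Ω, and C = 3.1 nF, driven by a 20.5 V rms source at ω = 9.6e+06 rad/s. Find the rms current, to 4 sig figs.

X_L = ωL = 501.1 Ω
X_C = 1/(ωC) = 33.60 Ω
Parallel: admittances add. Y = 1/R + 1/(jωL) + jωC
Y = (0.004545 + j0.02776) S
|Y| = 0.02813 S → |Z| = 1/|Y| = 35.54 Ω, ∠Z = −∠Y = -80.70°
I = V/|Z| = 20.5/35.54 = 576.7 mA

576.7 mA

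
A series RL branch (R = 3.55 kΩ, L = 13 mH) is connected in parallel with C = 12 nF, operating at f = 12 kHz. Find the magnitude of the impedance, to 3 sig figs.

ω = 2πf = 75400 rad/s
X_L = ωL = 980 Ω
X_C = 1/(ωC) = 1110 Ω
Branch 1 (R+jX_L): Z₁ = 3550 + j980 Ω, |Z₁| = 3680 Ω
Branch 2 (−jX_C): Z₂ = −j1110 Ω
Parallel: Z = Z₁Z₂/(Z₁+Z₂), |Z| = 1150 Ω, ∠Z = -72.5°

1150 Ω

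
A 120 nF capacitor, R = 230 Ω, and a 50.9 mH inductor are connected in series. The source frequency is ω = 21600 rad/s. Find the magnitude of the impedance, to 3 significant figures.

750 Ω

X_L = ωL = 1100 Ω
X_C = 1/(ωC) = 386 Ω
Net reactance X = X_L − X_C = 714 Ω
Z = 230 + j714 Ω
|Z| = √(230² + 714²) = 750 Ω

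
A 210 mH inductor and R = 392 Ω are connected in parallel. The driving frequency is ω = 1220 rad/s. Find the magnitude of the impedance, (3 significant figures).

X_L = ωL = 256 Ω
Parallel: admittances add. Y = 1/R + 1/(jωL)
Y = (0.00255 − j0.00390) S
|Y| = 0.00466 S → |Z| = 1/|Y| = 214 Ω, ∠Z = −∠Y = 56.8°

214 Ω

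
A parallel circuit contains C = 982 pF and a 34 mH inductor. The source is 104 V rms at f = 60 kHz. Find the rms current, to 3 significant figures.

30.4 mA

ω = 2πf = 377000 rad/s
X_L = ωL = 12800 Ω
X_C = 1/(ωC) = 2700 Ω
Parallel: admittances add. Y = 1/(jωL) + jωC
Y = (0 + j0.000292) S
|Y| = 0.000292 S → |Z| = 1/|Y| = 3420 Ω, ∠Z = −∠Y = -90.0°
I = V/|Z| = 104/3420 = 30.4 mA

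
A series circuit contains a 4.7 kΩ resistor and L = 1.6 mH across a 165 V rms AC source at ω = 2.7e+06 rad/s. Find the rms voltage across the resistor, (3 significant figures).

X_L = ωL = 4320 Ω
Z = 4700 + j4320 Ω
|Z| = √(4700² + 4320²) = 6380 Ω
I = V/|Z| = 25.8 mA
V_R = I·|Z_R| = 0.0258 × 4700 = 121 V

121 V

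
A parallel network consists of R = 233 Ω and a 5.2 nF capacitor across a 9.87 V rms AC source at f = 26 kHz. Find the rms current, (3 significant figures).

ω = 2πf = 163400 rad/s
X_C = 1/(ωC) = 1180 Ω
Parallel: admittances add. Y = 1/R + jωC
Y = (0.00429 + j0.000849) S
|Y| = 0.00438 S → |Z| = 1/|Y| = 229 Ω, ∠Z = −∠Y = -11.2°
I = V/|Z| = 9.87/229 = 43.2 mA

43.2 mA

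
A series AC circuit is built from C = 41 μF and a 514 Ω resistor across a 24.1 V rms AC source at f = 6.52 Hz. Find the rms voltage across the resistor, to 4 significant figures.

15.75 V

ω = 2πf = 40.97 rad/s
X_C = 1/(ωC) = 595.4 Ω
Z = 514.0 − j595.4 Ω
|Z| = √(514.0² + 595.4²) = 786.6 Ω
I = V/|Z| = 30.64 mA
V_R = I·|Z_R| = 0.03064 × 514.0 = 15.75 V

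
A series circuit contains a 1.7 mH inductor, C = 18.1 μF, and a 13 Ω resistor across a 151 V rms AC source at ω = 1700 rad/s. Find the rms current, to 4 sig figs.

4.670 A

X_L = ωL = 2.890 Ω
X_C = 1/(ωC) = 32.50 Ω
Net reactance X = X_L − X_C = -29.61 Ω
Z = 13.00 − j29.61 Ω
|Z| = √(13.00² + 29.61²) = 32.34 Ω
I = V/|Z| = 151/32.34 = 4.670 A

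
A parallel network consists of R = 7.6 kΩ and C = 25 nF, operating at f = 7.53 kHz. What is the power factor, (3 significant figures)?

ω = 2πf = 47310 rad/s
X_C = 1/(ωC) = 845 Ω
Parallel: admittances add. Y = 1/R + jωC
Y = (0.000132 + j0.00118) S
|Y| = 0.00119 S → |Z| = 1/|Y| = 840 Ω, ∠Z = −∠Y = -83.7°
cos φ = cos(-83.7°) = 0.111

0.111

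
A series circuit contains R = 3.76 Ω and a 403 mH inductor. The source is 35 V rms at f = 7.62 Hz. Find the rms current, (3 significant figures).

ω = 2πf = 47.88 rad/s
X_L = ωL = 19.3 Ω
Z = 3.76 + j19.3 Ω
|Z| = √(3.76² + 19.3²) = 19.7 Ω
I = V/|Z| = 35/19.7 = 1.78 A

1.78 A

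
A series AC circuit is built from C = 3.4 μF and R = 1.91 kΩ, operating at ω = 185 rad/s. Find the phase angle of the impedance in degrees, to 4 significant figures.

-39.77°

X_C = 1/(ωC) = 1590 Ω
Z = 1910 − j1590 Ω
|Z| = √(1910² + 1590²) = 2485 Ω
∠Z = arctan(-1590/1910) = -39.77°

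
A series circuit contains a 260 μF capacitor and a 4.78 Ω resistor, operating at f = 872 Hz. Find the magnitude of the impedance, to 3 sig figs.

4.83 Ω

ω = 2πf = 5479 rad/s
X_C = 1/(ωC) = 0.702 Ω
Z = 4.78 − j0.702 Ω
|Z| = √(4.78² + 0.702²) = 4.83 Ω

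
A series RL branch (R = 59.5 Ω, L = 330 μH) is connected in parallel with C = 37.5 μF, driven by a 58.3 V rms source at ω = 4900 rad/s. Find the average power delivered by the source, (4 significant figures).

57.08 W

X_L = ωL = 1.617 Ω
X_C = 1/(ωC) = 5.442 Ω
Branch 1 (R+jX_L): Z₁ = 59.50 + j1.617 Ω, |Z₁| = 59.52 Ω
Branch 2 (−jX_C): Z₂ = −j5.442 Ω
Parallel: Z = Z₁Z₂/(Z₁+Z₂), |Z| = 5.433 Ω, ∠Z = -84.76°
I = V/|Z| = 10.73 A
P = VI cos φ = 58.3 × 10.73 × cos(-84.76°) = 57.08 W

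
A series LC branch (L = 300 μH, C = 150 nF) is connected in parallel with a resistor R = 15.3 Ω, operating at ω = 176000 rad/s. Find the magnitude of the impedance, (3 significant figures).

10.7 Ω

X_L = ωL = 52.8 Ω
X_C = 1/(ωC) = 37.9 Ω
Branch 1: Z₁ = R = 15.3 Ω
Branch 2 (series LC): Z₂ = j(X_L − X_C) = j14.9 Ω
Parallel: Z = Z₁Z₂/(Z₁+Z₂), |Z| = 10.7 Ω, ∠Z = 45.7°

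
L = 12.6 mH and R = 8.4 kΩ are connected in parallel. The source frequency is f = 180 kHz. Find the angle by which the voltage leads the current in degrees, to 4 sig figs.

30.52°

ω = 2πf = 1.131e+06 rad/s
X_L = ωL = 14250 Ω
Parallel: admittances add. Y = 1/R + 1/(jωL)
Y = (0.0001190 − j7.017e-05) S
|Y| = 0.0001382 S → |Z| = 1/|Y| = 7236 Ω, ∠Z = −∠Y = 30.52°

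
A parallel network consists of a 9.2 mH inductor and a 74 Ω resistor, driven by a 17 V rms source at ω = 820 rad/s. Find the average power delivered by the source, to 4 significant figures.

X_L = ωL = 7.544 Ω
Parallel: admittances add. Y = 1/R + 1/(jωL)
Y = (0.01351 − j0.1326) S
|Y| = 0.1332 S → |Z| = 1/|Y| = 7.505 Ω, ∠Z = −∠Y = 84.18°
I = V/|Z| = 2.265 A
P = VI cos φ = 17 × 2.265 × cos(84.18°) = 3.905 W

3.905 W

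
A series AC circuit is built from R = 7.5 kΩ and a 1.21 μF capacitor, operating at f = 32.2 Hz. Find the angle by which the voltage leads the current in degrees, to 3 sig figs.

ω = 2πf = 202.3 rad/s
X_C = 1/(ωC) = 4080 Ω
Z = 7500 − j4080 Ω
|Z| = √(7500² + 4080²) = 8540 Ω
∠Z = arctan(-4080/7500) = -28.6°

-28.6°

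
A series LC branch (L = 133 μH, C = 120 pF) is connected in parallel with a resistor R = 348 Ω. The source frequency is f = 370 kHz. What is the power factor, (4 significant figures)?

0.9944

ω = 2πf = 2.325e+06 rad/s
X_L = ωL = 309.2 Ω
X_C = 1/(ωC) = 3585 Ω
Branch 1: Z₁ = R = 348.0 Ω
Branch 2 (series LC): Z₂ = j(X_L − X_C) = −j3275 Ω
Parallel: Z = Z₁Z₂/(Z₁+Z₂), |Z| = 346.1 Ω, ∠Z = -6.065°
cos φ = cos(-6.065°) = 0.9944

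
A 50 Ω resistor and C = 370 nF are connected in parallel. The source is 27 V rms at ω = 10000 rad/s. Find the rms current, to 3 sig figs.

549 mA

X_C = 1/(ωC) = 270 Ω
Parallel: admittances add. Y = 1/R + jωC
Y = (0.0200 + j0.00370) S
|Y| = 0.0203 S → |Z| = 1/|Y| = 49.2 Ω, ∠Z = −∠Y = -10.5°
I = V/|Z| = 27/49.2 = 549 mA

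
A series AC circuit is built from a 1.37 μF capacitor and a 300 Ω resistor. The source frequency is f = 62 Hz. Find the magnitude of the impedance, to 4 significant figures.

ω = 2πf = 389.6 rad/s
X_C = 1/(ωC) = 1874 Ω
Z = 300.0 − j1874 Ω
|Z| = √(300.0² + 1874²) = 1898 Ω

1898 Ω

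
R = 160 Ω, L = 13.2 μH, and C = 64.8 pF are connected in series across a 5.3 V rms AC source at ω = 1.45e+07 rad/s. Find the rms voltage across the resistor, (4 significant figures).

0.9556 V

X_L = ωL = 191.4 Ω
X_C = 1/(ωC) = 1064 Ω
Net reactance X = X_L − X_C = -872.9 Ω
Z = 160.0 − j872.9 Ω
|Z| = √(160.0² + 872.9²) = 887.4 Ω
I = V/|Z| = 5.972 mA
V_R = I·|Z_R| = 0.005972 × 160.0 = 0.9556 V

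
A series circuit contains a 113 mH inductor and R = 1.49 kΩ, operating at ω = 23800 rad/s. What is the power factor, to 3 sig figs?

X_L = ωL = 2690 Ω
Z = 1490 + j2690 Ω
|Z| = √(1490² + 2690²) = 3070 Ω
∠Z = arctan(2690/1490) = 61.0°
cos φ = cos(61.0°) = 0.485

0.485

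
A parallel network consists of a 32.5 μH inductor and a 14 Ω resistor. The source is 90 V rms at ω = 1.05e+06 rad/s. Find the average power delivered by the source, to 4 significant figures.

578.6 W

X_L = ωL = 34.12 Ω
Parallel: admittances add. Y = 1/R + 1/(jωL)
Y = (0.07143 − j0.02930) S
|Y| = 0.07721 S → |Z| = 1/|Y| = 12.95 Ω, ∠Z = −∠Y = 22.31°
I = V/|Z| = 6.949 A
P = VI cos φ = 90 × 6.949 × cos(22.31°) = 578.6 W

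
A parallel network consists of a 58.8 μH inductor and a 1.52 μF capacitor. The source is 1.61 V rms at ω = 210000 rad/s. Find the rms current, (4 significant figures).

X_L = ωL = 12.35 Ω
X_C = 1/(ωC) = 3.133 Ω
Parallel: admittances add. Y = 1/(jωL) + jωC
Y = (0 + j0.2382) S
|Y| = 0.2382 S → |Z| = 1/|Y| = 4.198 Ω, ∠Z = −∠Y = -90.00°
I = V/|Z| = 1.61/4.198 = 383.5 mA

383.5 mA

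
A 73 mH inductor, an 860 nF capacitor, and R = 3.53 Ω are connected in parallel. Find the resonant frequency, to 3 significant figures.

ω₀ = 1/√(LC) = 1/√(0.073 × 8.6e-07) = 3991 rad/s
f₀ = ω₀/(2π) = 635 Hz

635 Hz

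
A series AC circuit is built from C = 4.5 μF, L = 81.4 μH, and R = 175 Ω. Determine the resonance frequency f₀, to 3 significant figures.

ω₀ = 1/√(LC) = 1/√(8.14e-05 × 4.5e-06) = 52250 rad/s
f₀ = ω₀/(2π) = 8.32 kHz

8.32 kHz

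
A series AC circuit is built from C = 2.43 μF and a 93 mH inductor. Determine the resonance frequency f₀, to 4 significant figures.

334.8 Hz

ω₀ = 1/√(LC) = 1/√(0.093 × 2.43e-06) = 2104 rad/s
f₀ = ω₀/(2π) = 334.8 Hz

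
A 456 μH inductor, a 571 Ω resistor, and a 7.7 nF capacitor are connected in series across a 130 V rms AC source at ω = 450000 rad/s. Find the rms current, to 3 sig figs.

225 mA

X_L = ωL = 205 Ω
X_C = 1/(ωC) = 289 Ω
Net reactance X = X_L − X_C = -83.4 Ω
Z = 571 − j83.4 Ω
|Z| = √(571² + 83.4²) = 577 Ω
I = V/|Z| = 130/577 = 225 mA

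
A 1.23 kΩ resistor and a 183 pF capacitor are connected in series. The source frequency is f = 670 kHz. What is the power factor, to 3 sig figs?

ω = 2πf = 4.21e+06 rad/s
X_C = 1/(ωC) = 1300 Ω
Z = 1230 − j1300 Ω
|Z| = √(1230² + 1300²) = 1790 Ω
∠Z = arctan(-1300/1230) = -46.5°
cos φ = cos(-46.5°) = 0.688

0.688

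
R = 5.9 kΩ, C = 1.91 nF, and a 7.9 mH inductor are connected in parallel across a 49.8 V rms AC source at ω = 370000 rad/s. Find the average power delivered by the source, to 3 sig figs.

420 mW

X_L = ωL = 2920 Ω
X_C = 1/(ωC) = 1420 Ω
Parallel: admittances add. Y = 1/R + 1/(jωL) + jωC
Y = (0.000169 + j0.000365) S
|Y| = 0.000402 S → |Z| = 1/|Y| = 2490 Ω, ∠Z = −∠Y = -65.1°
I = V/|Z| = 20.0 mA
P = VI cos φ = 49.8 × 0.0200 × cos(-65.1°) = 420 mW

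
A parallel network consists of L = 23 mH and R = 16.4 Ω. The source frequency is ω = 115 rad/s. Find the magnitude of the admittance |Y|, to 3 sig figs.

383 mS

X_L = ωL = 2.65 Ω
Parallel: admittances add. Y = 1/R + 1/(jωL)
Y = (0.0610 − j0.378) S
|Y| = 0.383 S → |Z| = 1/|Y| = 2.61 Ω, ∠Z = −∠Y = 80.8°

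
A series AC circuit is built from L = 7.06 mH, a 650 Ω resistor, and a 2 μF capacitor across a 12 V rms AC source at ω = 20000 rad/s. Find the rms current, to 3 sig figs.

X_L = ωL = 141 Ω
X_C = 1/(ωC) = 25.0 Ω
Net reactance X = X_L − X_C = 116 Ω
Z = 650 + j116 Ω
|Z| = √(650² + 116²) = 660 Ω
I = V/|Z| = 12/660 = 18.2 mA

18.2 mA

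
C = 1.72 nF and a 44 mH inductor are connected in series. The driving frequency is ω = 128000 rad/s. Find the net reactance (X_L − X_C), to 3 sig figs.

1090 Ω

X_L = ωL = 5630 Ω
X_C = 1/(ωC) = 4540 Ω
X = 5630 − 4540 = 1090 Ω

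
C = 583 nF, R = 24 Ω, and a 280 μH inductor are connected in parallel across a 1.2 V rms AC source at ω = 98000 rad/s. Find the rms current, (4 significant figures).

X_L = ωL = 27.44 Ω
X_C = 1/(ωC) = 17.50 Ω
Parallel: admittances add. Y = 1/R + 1/(jωL) + jωC
Y = (0.04167 + j0.02069) S
|Y| = 0.04652 S → |Z| = 1/|Y| = 21.50 Ω, ∠Z = −∠Y = -26.41°
I = V/|Z| = 1.2/21.50 = 55.83 mA

55.83 mA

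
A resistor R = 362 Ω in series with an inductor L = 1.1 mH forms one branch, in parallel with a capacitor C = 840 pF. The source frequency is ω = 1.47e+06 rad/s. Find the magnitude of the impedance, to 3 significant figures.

X_L = ωL = 1620 Ω
X_C = 1/(ωC) = 810 Ω
Branch 1 (R+jX_L): Z₁ = 362 + j1620 Ω, |Z₁| = 1660 Ω
Branch 2 (−jX_C): Z₂ = −j810 Ω
Parallel: Z = Z₁Z₂/(Z₁+Z₂), |Z| = 1520 Ω, ∠Z = -78.5°

1520 Ω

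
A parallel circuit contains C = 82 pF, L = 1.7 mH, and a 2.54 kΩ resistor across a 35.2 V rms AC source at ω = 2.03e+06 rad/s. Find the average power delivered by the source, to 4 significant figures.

487.8 mW

X_L = ωL = 3451 Ω
X_C = 1/(ωC) = 6007 Ω
Parallel: admittances add. Y = 1/R + 1/(jωL) + jωC
Y = (0.0003937 − j0.0001233) S
|Y| = 0.0004126 S → |Z| = 1/|Y| = 2424 Ω, ∠Z = −∠Y = 17.39°
I = V/|Z| = 14.52 mA
P = VI cos φ = 35.2 × 0.01452 × cos(17.39°) = 487.8 mW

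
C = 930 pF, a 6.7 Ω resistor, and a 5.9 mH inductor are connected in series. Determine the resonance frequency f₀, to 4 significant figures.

ω₀ = 1/√(LC) = 1/√(0.0059 × 9.3e-10) = 426900 rad/s
f₀ = ω₀/(2π) = 67.94 kHz

67.94 kHz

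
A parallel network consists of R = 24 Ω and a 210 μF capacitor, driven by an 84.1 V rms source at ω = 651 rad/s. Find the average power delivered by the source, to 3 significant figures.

X_C = 1/(ωC) = 7.31 Ω
Parallel: admittances add. Y = 1/R + jωC
Y = (0.0417 + j0.137) S
|Y| = 0.143 S → |Z| = 1/|Y| = 7.00 Ω, ∠Z = −∠Y = -73.0°
I = V/|Z| = 12.0 A
P = VI cos φ = 84.1 × 12.0 × cos(-73.0°) = 295 W

295 W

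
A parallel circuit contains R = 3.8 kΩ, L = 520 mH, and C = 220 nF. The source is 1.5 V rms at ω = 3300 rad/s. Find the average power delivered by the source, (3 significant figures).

592 μW

X_L = ωL = 1720 Ω
X_C = 1/(ωC) = 1380 Ω
Parallel: admittances add. Y = 1/R + 1/(jωL) + jωC
Y = (0.000263 + j0.000143) S
|Y| = 0.000300 S → |Z| = 1/|Y| = 3340 Ω, ∠Z = −∠Y = -28.6°
I = V/|Z| = 449 μA
P = VI cos φ = 1.5 × 0.000449 × cos(-28.6°) = 592 μW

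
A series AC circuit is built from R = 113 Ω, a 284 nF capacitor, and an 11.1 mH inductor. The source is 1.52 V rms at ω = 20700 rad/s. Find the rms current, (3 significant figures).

X_L = ωL = 230 Ω
X_C = 1/(ωC) = 170 Ω
Net reactance X = X_L − X_C = 59.7 Ω
Z = 113 + j59.7 Ω
|Z| = √(113² + 59.7²) = 128 Ω
I = V/|Z| = 1.52/128 = 11.9 mA

11.9 mA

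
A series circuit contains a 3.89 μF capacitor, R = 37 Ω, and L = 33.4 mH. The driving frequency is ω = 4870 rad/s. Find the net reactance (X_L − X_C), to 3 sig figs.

110 Ω

X_L = ωL = 163 Ω
X_C = 1/(ωC) = 52.8 Ω
X = 163 − 52.8 = 110 Ω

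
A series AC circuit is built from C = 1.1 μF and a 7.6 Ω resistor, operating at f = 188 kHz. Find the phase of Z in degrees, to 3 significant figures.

-5.78°

ω = 2πf = 1.181e+06 rad/s
X_C = 1/(ωC) = 0.770 Ω
Z = 7.60 − j0.770 Ω
|Z| = √(7.60² + 0.770²) = 7.64 Ω
∠Z = arctan(-0.770/7.60) = -5.78°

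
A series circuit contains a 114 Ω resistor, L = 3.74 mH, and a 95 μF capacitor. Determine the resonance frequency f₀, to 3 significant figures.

ω₀ = 1/√(LC) = 1/√(0.00374 × 9.5e-05) = 1678 rad/s
f₀ = ω₀/(2π) = 267 Hz

267 Hz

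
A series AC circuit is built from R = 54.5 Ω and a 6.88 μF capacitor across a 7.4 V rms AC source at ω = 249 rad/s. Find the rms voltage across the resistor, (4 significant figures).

X_C = 1/(ωC) = 583.7 Ω
Z = 54.50 − j583.7 Ω
|Z| = √(54.50² + 583.7²) = 586.3 Ω
I = V/|Z| = 12.62 mA
V_R = I·|Z_R| = 0.01262 × 54.50 = 0.6879 V

0.6879 V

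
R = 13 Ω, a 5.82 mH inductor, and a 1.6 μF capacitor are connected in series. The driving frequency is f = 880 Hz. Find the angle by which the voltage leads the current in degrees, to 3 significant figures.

-80.9°

ω = 2πf = 5529 rad/s
X_L = ωL = 32.2 Ω
X_C = 1/(ωC) = 113 Ω
Net reactance X = X_L − X_C = -80.9 Ω
Z = 13.0 − j80.9 Ω
|Z| = √(13.0² + 80.9²) = 81.9 Ω
∠Z = arctan(-80.9/13.0) = -80.9°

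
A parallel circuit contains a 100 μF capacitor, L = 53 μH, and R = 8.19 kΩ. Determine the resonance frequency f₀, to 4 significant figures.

ω₀ = 1/√(LC) = 1/√(5.3e-05 × 0.0001) = 13740 rad/s
f₀ = ω₀/(2π) = 2.186 kHz

2.186 kHz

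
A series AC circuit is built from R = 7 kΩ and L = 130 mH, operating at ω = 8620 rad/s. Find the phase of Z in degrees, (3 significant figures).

X_L = ωL = 1120 Ω
Z = 7000 + j1120 Ω
|Z| = √(7000² + 1120²) = 7090 Ω
∠Z = arctan(1120/7000) = 9.10°

9.10°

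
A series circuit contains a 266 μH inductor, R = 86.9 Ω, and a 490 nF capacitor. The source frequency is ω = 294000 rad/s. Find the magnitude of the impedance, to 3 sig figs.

X_L = ωL = 78.2 Ω
X_C = 1/(ωC) = 6.94 Ω
Net reactance X = X_L − X_C = 71.3 Ω
Z = 86.9 + j71.3 Ω
|Z| = √(86.9² + 71.3²) = 112 Ω

112 Ω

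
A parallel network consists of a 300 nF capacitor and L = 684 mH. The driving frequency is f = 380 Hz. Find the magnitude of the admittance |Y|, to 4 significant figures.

ω = 2πf = 2388 rad/s
X_L = ωL = 1633 Ω
X_C = 1/(ωC) = 1396 Ω
Parallel: admittances add. Y = 1/(jωL) + jωC
Y = (0 + j0.0001040) S
|Y| = 0.0001040 S → |Z| = 1/|Y| = 9619 Ω, ∠Z = −∠Y = -90.00°

104.0 μS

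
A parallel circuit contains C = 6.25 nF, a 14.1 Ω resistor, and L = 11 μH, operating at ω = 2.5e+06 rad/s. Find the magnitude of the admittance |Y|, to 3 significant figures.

X_L = ωL = 27.5 Ω
X_C = 1/(ωC) = 64.0 Ω
Parallel: admittances add. Y = 1/R + 1/(jωL) + jωC
Y = (0.0709 − j0.0207) S
|Y| = 0.0739 S → |Z| = 1/|Y| = 13.5 Ω, ∠Z = −∠Y = 16.3°

73.9 mS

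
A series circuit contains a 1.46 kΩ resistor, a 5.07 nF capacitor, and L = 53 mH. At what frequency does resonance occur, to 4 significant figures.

9.709 kHz

ω₀ = 1/√(LC) = 1/√(0.053 × 5.07e-09) = 61000 rad/s
f₀ = ω₀/(2π) = 9.709 kHz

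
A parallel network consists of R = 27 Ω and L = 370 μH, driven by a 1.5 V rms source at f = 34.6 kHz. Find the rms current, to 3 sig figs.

ω = 2πf = 217400 rad/s
X_L = ωL = 80.4 Ω
Parallel: admittances add. Y = 1/R + 1/(jωL)
Y = (0.0370 − j0.0124) S
|Y| = 0.0391 S → |Z| = 1/|Y| = 25.6 Ω, ∠Z = −∠Y = 18.6°
I = V/|Z| = 1.5/25.6 = 58.6 mA

58.6 mA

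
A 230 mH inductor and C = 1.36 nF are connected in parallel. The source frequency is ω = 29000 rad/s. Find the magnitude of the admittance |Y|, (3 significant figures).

X_L = ωL = 6670 Ω
X_C = 1/(ωC) = 25400 Ω
Parallel: admittances add. Y = 1/(jωL) + jωC
Y = (0 − j0.000110) S
|Y| = 0.000110 S → |Z| = 1/|Y| = 9050 Ω, ∠Z = −∠Y = 90.0°

110 μS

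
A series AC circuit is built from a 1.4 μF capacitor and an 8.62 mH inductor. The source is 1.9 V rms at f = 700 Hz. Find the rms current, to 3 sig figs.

15.3 mA

ω = 2πf = 4398 rad/s
X_L = ωL = 37.9 Ω
X_C = 1/(ωC) = 162 Ω
Net reactance X = X_L − X_C = -124 Ω
Z = − j124 Ω
|Z| = √(0² + 124²) = 124 Ω
I = V/|Z| = 1.9/124 = 15.3 mA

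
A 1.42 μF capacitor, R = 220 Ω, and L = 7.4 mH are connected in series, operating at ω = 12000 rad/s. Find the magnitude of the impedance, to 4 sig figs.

X_L = ωL = 88.80 Ω
X_C = 1/(ωC) = 58.69 Ω
Net reactance X = X_L − X_C = 30.11 Ω
Z = 220.0 + j30.11 Ω
|Z| = √(220.0² + 30.11²) = 222.1 Ω

222.1 Ω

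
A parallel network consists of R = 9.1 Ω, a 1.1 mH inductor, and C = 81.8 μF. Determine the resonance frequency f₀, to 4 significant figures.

530.6 Hz

ω₀ = 1/√(LC) = 1/√(0.0011 × 8.18e-05) = 3334 rad/s
f₀ = ω₀/(2π) = 530.6 Hz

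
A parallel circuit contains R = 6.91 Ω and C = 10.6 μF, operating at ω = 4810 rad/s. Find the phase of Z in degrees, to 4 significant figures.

-19.41°

X_C = 1/(ωC) = 19.61 Ω
Parallel: admittances add. Y = 1/R + jωC
Y = (0.1447 + j0.05099) S
|Y| = 0.1534 S → |Z| = 1/|Y| = 6.517 Ω, ∠Z = −∠Y = -19.41°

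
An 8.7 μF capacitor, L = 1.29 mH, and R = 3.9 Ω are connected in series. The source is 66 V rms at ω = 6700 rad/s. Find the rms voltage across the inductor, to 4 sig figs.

60.92 V

X_L = ωL = 8.643 Ω
X_C = 1/(ωC) = 17.16 Ω
Net reactance X = X_L − X_C = -8.513 Ω
Z = 3.900 − j8.513 Ω
|Z| = √(3.900² + 8.513²) = 9.363 Ω
I = V/|Z| = 7.049 A
V_L = I·|Z_L| = 7.049 × 8.643 = 60.92 V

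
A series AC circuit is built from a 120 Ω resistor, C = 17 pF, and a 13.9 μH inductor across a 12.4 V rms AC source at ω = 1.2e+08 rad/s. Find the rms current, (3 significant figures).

10.5 mA

X_L = ωL = 1670 Ω
X_C = 1/(ωC) = 490 Ω
Net reactance X = X_L − X_C = 1180 Ω
Z = 120 + j1180 Ω
|Z| = √(120² + 1180²) = 1180 Ω
I = V/|Z| = 12.4/1180 = 10.5 mA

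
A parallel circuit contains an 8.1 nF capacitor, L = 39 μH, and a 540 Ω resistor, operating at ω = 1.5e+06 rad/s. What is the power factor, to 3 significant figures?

X_L = ωL = 58.5 Ω
X_C = 1/(ωC) = 82.3 Ω
Parallel: admittances add. Y = 1/R + 1/(jωL) + jωC
Y = (0.00185 − j0.00494) S
|Y| = 0.00528 S → |Z| = 1/|Y| = 189 Ω, ∠Z = −∠Y = 69.5°
cos φ = cos(69.5°) = 0.351

0.351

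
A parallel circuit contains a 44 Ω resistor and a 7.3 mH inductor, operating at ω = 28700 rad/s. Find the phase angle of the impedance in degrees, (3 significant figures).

X_L = ωL = 210 Ω
Parallel: admittances add. Y = 1/R + 1/(jωL)
Y = (0.0227 − j0.00477) S
|Y| = 0.0232 S → |Z| = 1/|Y| = 43.1 Ω, ∠Z = −∠Y = 11.9°

11.9°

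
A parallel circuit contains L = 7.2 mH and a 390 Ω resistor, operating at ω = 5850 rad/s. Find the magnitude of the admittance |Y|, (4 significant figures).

X_L = ωL = 42.12 Ω
Parallel: admittances add. Y = 1/R + 1/(jωL)
Y = (0.002564 − j0.02374) S
|Y| = 0.02388 S → |Z| = 1/|Y| = 41.88 Ω, ∠Z = −∠Y = 83.84°

23.88 mS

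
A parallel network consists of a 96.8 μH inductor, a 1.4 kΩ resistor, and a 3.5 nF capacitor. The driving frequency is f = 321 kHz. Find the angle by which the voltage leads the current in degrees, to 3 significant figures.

-69.8°

ω = 2πf = 2.017e+06 rad/s
X_L = ωL = 195 Ω
X_C = 1/(ωC) = 142 Ω
Parallel: admittances add. Y = 1/R + 1/(jωL) + jωC
Y = (0.000714 + j0.00194) S
|Y| = 0.00206 S → |Z| = 1/|Y| = 484 Ω, ∠Z = −∠Y = -69.8°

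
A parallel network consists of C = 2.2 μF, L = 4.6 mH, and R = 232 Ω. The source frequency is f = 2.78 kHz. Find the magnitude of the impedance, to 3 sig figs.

ω = 2πf = 17470 rad/s
X_L = ωL = 80.3 Ω
X_C = 1/(ωC) = 26.0 Ω
Parallel: admittances add. Y = 1/R + 1/(jωL) + jωC
Y = (0.00431 + j0.0260) S
|Y| = 0.0263 S → |Z| = 1/|Y| = 38.0 Ω, ∠Z = −∠Y = -80.6°

38.0 Ω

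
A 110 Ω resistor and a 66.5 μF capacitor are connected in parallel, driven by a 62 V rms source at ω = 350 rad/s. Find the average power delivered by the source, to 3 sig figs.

34.9 W

X_C = 1/(ωC) = 43.0 Ω
Parallel: admittances add. Y = 1/R + jωC
Y = (0.00909 + j0.0233) S
|Y| = 0.0250 S → |Z| = 1/|Y| = 40.0 Ω, ∠Z = −∠Y = -68.7°
I = V/|Z| = 1.55 A
P = VI cos φ = 62 × 1.55 × cos(-68.7°) = 34.9 W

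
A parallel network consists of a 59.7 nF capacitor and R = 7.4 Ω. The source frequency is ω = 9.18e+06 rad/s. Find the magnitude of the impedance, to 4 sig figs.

X_C = 1/(ωC) = 1.825 Ω
Parallel: admittances add. Y = 1/R + jωC
Y = (0.1351 + j0.5480) S
|Y| = 0.5645 S → |Z| = 1/|Y| = 1.772 Ω, ∠Z = −∠Y = -76.15°

1.772 Ω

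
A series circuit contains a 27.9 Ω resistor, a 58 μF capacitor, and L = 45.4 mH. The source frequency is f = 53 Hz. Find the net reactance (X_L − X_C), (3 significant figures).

-36.7 Ω

ω = 2πf = 333.0 rad/s
X_L = ωL = 15.1 Ω
X_C = 1/(ωC) = 51.8 Ω
X = 15.1 − 51.8 = -36.7 Ω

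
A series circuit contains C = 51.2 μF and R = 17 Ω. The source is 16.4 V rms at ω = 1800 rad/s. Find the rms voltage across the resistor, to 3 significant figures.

13.8 V

X_C = 1/(ωC) = 10.9 Ω
Z = 17.0 − j10.9 Ω
|Z| = √(17.0² + 10.9²) = 20.2 Ω
I = V/|Z| = 813 mA
V_R = I·|Z_R| = 0.813 × 17.0 = 13.8 V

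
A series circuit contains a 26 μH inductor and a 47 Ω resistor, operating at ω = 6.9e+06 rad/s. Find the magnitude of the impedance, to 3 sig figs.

185 Ω

X_L = ωL = 179 Ω
Z = 47.0 + j179 Ω
|Z| = √(47.0² + 179²) = 185 Ω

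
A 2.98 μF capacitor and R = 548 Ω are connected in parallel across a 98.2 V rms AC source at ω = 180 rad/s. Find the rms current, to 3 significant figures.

187 mA

X_C = 1/(ωC) = 1860 Ω
Parallel: admittances add. Y = 1/R + jωC
Y = (0.00182 + j0.000536) S
|Y| = 0.00190 S → |Z| = 1/|Y| = 526 Ω, ∠Z = −∠Y = -16.4°
I = V/|Z| = 98.2/526 = 187 mA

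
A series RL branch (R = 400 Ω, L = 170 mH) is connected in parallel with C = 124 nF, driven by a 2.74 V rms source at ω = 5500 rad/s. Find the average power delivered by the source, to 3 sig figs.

X_L = ωL = 935 Ω
X_C = 1/(ωC) = 1470 Ω
Branch 1 (R+jX_L): Z₁ = 400 + j935 Ω, |Z₁| = 1020 Ω
Branch 2 (−jX_C): Z₂ = −j1470 Ω
Parallel: Z = Z₁Z₂/(Z₁+Z₂), |Z| = 2240 Ω, ∠Z = 29.9°
I = V/|Z| = 1.22 mA
P = VI cos φ = 2.74 × 0.00122 × cos(29.9°) = 2.90 mW

2.90 mW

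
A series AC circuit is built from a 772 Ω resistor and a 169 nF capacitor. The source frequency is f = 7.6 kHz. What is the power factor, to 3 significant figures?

0.987

ω = 2πf = 47750 rad/s
X_C = 1/(ωC) = 124 Ω
Z = 772 − j124 Ω
|Z| = √(772² + 124²) = 782 Ω
∠Z = arctan(-124/772) = -9.12°
cos φ = cos(-9.12°) = 0.987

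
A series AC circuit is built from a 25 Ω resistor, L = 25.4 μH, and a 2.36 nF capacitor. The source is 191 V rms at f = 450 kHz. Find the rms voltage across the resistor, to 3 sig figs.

ω = 2πf = 2.827e+06 rad/s
X_L = ωL = 71.8 Ω
X_C = 1/(ωC) = 150 Ω
Net reactance X = X_L − X_C = -78.0 Ω
Z = 25.0 − j78.0 Ω
|Z| = √(25.0² + 78.0²) = 82.0 Ω
I = V/|Z| = 2.33 A
V_R = I·|Z_R| = 2.33 × 25.0 = 58.3 V

58.3 V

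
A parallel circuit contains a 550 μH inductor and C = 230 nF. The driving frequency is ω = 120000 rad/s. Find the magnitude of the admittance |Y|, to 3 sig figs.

12.4 mS

X_L = ωL = 66.0 Ω
X_C = 1/(ωC) = 36.2 Ω
Parallel: admittances add. Y = 1/(jωL) + jωC
Y = (0 + j0.0124) S
|Y| = 0.0124 S → |Z| = 1/|Y| = 80.3 Ω, ∠Z = −∠Y = -90.0°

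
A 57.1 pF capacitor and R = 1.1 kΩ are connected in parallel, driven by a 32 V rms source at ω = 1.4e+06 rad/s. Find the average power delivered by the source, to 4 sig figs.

X_C = 1/(ωC) = 12510 Ω
Parallel: admittances add. Y = 1/R + jωC
Y = (0.0009091 + j7.994e-05) S
|Y| = 0.0009126 S → |Z| = 1/|Y| = 1096 Ω, ∠Z = −∠Y = -5.025°
I = V/|Z| = 29.20 mA
P = VI cos φ = 32 × 0.02920 × cos(-5.025°) = 930.9 mW

930.9 mW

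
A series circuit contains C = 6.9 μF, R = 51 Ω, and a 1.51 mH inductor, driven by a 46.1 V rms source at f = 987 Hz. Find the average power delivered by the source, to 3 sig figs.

38.7 W

ω = 2πf = 6202 rad/s
X_L = ωL = 9.36 Ω
X_C = 1/(ωC) = 23.4 Ω
Net reactance X = X_L − X_C = -14.0 Ω
Z = 51.0 − j14.0 Ω
|Z| = √(51.0² + 14.0²) = 52.9 Ω
∠Z = arctan(-14.0/51.0) = -15.4°
I = V/|Z| = 872 mA
P = VI cos φ = 46.1 × 0.872 × cos(-15.4°) = 38.7 W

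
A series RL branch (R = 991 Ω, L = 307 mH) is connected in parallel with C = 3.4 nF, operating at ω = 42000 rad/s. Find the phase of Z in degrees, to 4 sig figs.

-84.85°

X_L = ωL = 12890 Ω
X_C = 1/(ωC) = 7003 Ω
Branch 1 (R+jX_L): Z₁ = 991.0 + j12890 Ω, |Z₁| = 12930 Ω
Branch 2 (−jX_C): Z₂ = −j7003 Ω
Parallel: Z = Z₁Z₂/(Z₁+Z₂), |Z| = 15160 Ω, ∠Z = -84.85°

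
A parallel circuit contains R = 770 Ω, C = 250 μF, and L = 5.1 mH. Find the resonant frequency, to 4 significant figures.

ω₀ = 1/√(LC) = 1/√(0.0051 × 0.00025) = 885.6 rad/s
f₀ = ω₀/(2π) = 140.9 Hz

140.9 Hz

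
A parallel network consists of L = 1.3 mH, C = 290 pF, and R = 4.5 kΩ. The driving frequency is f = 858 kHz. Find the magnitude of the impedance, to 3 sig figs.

ω = 2πf = 5.391e+06 rad/s
X_L = ωL = 7010 Ω
X_C = 1/(ωC) = 640 Ω
Parallel: admittances add. Y = 1/R + 1/(jωL) + jωC
Y = (0.000222 + j0.00142) S
|Y| = 0.00144 S → |Z| = 1/|Y| = 695 Ω, ∠Z = −∠Y = -81.1°

695 Ω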